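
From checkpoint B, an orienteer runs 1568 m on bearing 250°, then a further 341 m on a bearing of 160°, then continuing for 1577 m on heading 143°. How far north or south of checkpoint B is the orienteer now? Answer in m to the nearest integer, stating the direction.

2116 m south

Leg 1 (250°, 1568 m): east 1568 sin 250° = -1473.44, north 1568 cos 250° = -536.29
Leg 2 (160°, 341 m): east 341 sin 160° = 116.63, north 341 cos 160° = -320.44
Leg 3 (143°, 1577 m): east 1577 sin 143° = 949.06, north 1577 cos 143° = -1259.45
Net north component: -2116.17 m.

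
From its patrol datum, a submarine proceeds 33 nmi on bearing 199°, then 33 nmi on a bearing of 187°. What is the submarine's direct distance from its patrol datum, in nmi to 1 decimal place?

Leg 1 (199°, 33 nmi): east 33 sin 199° = -10.74, north 33 cos 199° = -31.20
Leg 2 (187°, 33 nmi): east 33 sin 187° = -4.02, north 33 cos 187° = -32.75
Net: -14.77 east, -63.96 north. Distance = √((-14.77)² + (-63.96)²) = 65.638 nmi.

65.6 nmi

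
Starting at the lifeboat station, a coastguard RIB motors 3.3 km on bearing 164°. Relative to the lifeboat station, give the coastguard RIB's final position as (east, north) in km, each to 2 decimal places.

(0.91, -3.17)

Leg 1 (164°, 3.3 km): east 3.3 sin 164° = 0.91, north 3.3 cos 164° = -3.17
Summing: 0.91 km east, -3.17 km north → (0.91, -3.17).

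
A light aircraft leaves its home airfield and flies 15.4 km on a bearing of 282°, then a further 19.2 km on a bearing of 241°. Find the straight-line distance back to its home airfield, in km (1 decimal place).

32.4 km

Leg 1 (282°, 15.4 km): east 15.4 sin 282° = -15.06, north 15.4 cos 282° = 3.20
Leg 2 (241°, 19.2 km): east 19.2 sin 241° = -16.79, north 19.2 cos 241° = -9.31
Net: -31.86 east, -6.11 north. Distance = √((-31.86)² + (-6.11)²) = 32.436 km.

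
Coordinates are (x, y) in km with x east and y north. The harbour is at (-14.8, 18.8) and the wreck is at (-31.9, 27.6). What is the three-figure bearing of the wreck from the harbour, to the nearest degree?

Δeast = -31.9 − -14.8 = -17.10; Δnorth = 27.6 − 18.8 = 8.80.
Bearing = atan2(Δeast, Δnorth) mod 360° = 297.23° ≈ 297°.

297°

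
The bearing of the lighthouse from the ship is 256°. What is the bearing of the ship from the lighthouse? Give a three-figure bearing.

Back-bearing = 256° − 180° = 076°.

076°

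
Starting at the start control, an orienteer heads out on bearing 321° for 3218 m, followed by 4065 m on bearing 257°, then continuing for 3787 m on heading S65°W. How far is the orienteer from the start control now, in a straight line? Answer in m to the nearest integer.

Leg 1 (321°, 3218 m): east 3218 sin 321° = -2025.15, north 3218 cos 321° = 2500.86
Leg 2 (257°, 4065 m): east 4065 sin 257° = -3960.81, north 4065 cos 257° = -914.43
Leg 3 (S65°W, 3787 m): east 3787 sin 245° = -3432.19, north 3787 cos 245° = -1600.46
Net: -9418.15 east, -14.03 north. Distance = √((-9418.15)² + (-14.03)²) = 9418.165 m.

9418 m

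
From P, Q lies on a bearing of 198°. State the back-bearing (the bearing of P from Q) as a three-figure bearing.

018°

Back-bearing = 198° − 180° = 018°.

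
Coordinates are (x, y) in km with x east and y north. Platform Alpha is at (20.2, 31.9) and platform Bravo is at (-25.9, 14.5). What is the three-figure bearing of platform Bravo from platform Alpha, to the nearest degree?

Δeast = -25.9 − 20.2 = -46.10; Δnorth = 14.5 − 31.9 = -17.40.
Bearing = atan2(Δeast, Δnorth) mod 360° = 249.32° ≈ 249°.

249°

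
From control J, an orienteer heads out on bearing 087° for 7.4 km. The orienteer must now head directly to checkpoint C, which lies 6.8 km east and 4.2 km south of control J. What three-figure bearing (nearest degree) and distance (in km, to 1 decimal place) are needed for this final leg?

187°, 4.6 km

Leg 1 (087°, 7.4 km): east 7.4 sin 87° = 7.39, north 7.4 cos 87° = 0.39
Current position: (7.39, 0.39). Target: (6.8, -4.2). Remaining: Δeast = -0.59, Δnorth = -4.59.
Bearing = atan2(-0.59, -4.59) mod 360° = 187.33°; distance = √((-0.59)² + (-4.59)²) = 4.625 km.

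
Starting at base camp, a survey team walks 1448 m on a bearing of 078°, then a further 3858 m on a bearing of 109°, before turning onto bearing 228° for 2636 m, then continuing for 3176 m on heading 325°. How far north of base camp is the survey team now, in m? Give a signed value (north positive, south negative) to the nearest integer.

-117 m

Leg 1 (078°, 1448 m): east 1448 sin 78° = 1416.36, north 1448 cos 78° = 301.06
Leg 2 (109°, 3858 m): east 3858 sin 109° = 3647.81, north 3858 cos 109° = -1256.04
Leg 3 (228°, 2636 m): east 2636 sin 228° = -1958.93, north 2636 cos 228° = -1763.83
Leg 4 (325°, 3176 m): east 3176 sin 325° = -1821.68, north 3176 cos 325° = 2601.63
Net north component: -117.19 m.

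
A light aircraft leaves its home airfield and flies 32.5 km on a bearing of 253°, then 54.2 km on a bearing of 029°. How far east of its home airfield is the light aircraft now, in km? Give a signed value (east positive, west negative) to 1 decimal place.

-4.8 km

Leg 1 (253°, 32.5 km): east 32.5 sin 253° = -31.08, north 32.5 cos 253° = -9.50
Leg 2 (029°, 54.2 km): east 54.2 sin 29° = 26.28, north 54.2 cos 29° = 47.40
Net east component: -4.80 km.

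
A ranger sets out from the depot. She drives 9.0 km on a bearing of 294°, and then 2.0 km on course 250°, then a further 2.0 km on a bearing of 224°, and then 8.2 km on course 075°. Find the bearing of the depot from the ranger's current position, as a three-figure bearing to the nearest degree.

Leg 1 (294°, 9.0 km): east 9.0 sin 294° = -8.22, north 9.0 cos 294° = 3.66
Leg 2 (250°, 2.0 km): east 2.0 sin 250° = -1.88, north 2.0 cos 250° = -0.68
Leg 3 (224°, 2.0 km): east 2.0 sin 224° = -1.39, north 2.0 cos 224° = -1.44
Leg 4 (075°, 8.2 km): east 8.2 sin 75° = 7.92, north 8.2 cos 75° = 2.12
Net displacement: -3.57 east, 3.66 north. Direction back to start is (3.57, -3.66): bearing = atan2(3.57, -3.66) mod 360° = 135.71° ≈ 136°.

136°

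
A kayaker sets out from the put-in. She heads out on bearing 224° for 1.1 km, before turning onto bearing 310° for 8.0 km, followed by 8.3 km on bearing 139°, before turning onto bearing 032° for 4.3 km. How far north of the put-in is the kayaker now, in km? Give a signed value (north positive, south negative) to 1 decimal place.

1.7 km

Leg 1 (224°, 1.1 km): east 1.1 sin 224° = -0.76, north 1.1 cos 224° = -0.79
Leg 2 (310°, 8.0 km): east 8.0 sin 310° = -6.13, north 8.0 cos 310° = 5.14
Leg 3 (139°, 8.3 km): east 8.3 sin 139° = 5.45, north 8.3 cos 139° = -6.26
Leg 4 (032°, 4.3 km): east 4.3 sin 32° = 2.28, north 4.3 cos 32° = 3.65
Net north component: 1.73 km.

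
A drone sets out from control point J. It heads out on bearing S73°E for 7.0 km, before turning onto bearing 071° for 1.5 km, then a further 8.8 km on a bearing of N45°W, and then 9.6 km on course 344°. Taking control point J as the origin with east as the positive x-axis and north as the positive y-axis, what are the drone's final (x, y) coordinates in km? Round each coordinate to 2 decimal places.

(-0.76, 13.89)

Leg 1 (S73°E, 7.0 km): east 7.0 sin 107° = 6.69, north 7.0 cos 107° = -2.05
Leg 2 (071°, 1.5 km): east 1.5 sin 71° = 1.42, north 1.5 cos 71° = 0.49
Leg 3 (N45°W, 8.8 km): east 8.8 sin 315° = -6.22, north 8.8 cos 315° = 6.22
Leg 4 (344°, 9.6 km): east 9.6 sin 344° = -2.65, north 9.6 cos 344° = 9.23
Summing: -0.76 km east, 13.89 km north → (-0.76, 13.89).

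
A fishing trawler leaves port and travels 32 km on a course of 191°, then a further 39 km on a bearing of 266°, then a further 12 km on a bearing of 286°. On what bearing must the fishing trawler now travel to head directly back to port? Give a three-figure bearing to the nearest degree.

Leg 1 (191°, 32 km): east 32 sin 191° = -6.11, north 32 cos 191° = -31.41
Leg 2 (266°, 39 km): east 39 sin 266° = -38.90, north 39 cos 266° = -2.72
Leg 3 (286°, 12 km): east 12 sin 286° = -11.54, north 12 cos 286° = 3.31
Net displacement: -56.55 east, -30.82 north. Direction back to start is (56.55, 30.82): bearing = atan2(56.55, 30.82) mod 360° = 61.40° ≈ 061°.

061°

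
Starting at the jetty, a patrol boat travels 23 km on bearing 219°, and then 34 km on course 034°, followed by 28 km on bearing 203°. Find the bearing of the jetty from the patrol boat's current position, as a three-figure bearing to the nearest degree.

Leg 1 (219°, 23 km): east 23 sin 219° = -14.47, north 23 cos 219° = -17.87
Leg 2 (034°, 34 km): east 34 sin 34° = 19.01, north 34 cos 34° = 28.19
Leg 3 (203°, 28 km): east 28 sin 203° = -10.94, north 28 cos 203° = -25.77
Net displacement: -6.40 east, -15.46 north. Direction back to start is (6.40, 15.46): bearing = atan2(6.40, 15.46) mod 360° = 22.49° ≈ 022°.

022°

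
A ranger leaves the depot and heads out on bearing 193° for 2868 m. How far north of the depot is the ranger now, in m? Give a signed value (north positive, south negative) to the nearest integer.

Leg 1 (193°, 2868 m): east 2868 sin 193° = -645.16, north 2868 cos 193° = -2794.49
Net north component: -2794.49 m.

-2794 m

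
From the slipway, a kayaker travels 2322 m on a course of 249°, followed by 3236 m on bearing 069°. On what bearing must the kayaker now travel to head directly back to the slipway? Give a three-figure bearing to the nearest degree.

Leg 1 (249°, 2322 m): east 2322 sin 249° = -2167.77, north 2322 cos 249° = -832.13
Leg 2 (069°, 3236 m): east 3236 sin 69° = 3021.07, north 3236 cos 69° = 1159.68
Net displacement: 853.29 east, 327.55 north. Direction back to start is (-853.29, -327.55): bearing = atan2(-853.29, -327.55) mod 360° = 249.00° ≈ 249°.

249°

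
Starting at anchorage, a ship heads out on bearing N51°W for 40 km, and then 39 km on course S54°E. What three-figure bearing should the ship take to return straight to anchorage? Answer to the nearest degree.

192°

Leg 1 (N51°W, 40 km): east 40 sin 309° = -31.09, north 40 cos 309° = 25.17
Leg 2 (S54°E, 39 km): east 39 sin 126° = 31.55, north 39 cos 126° = -22.92
Net displacement: 0.47 east, 2.25 north. Direction back to start is (-0.47, -2.25): bearing = atan2(-0.47, -2.25) mod 360° = 191.70° ≈ 192°.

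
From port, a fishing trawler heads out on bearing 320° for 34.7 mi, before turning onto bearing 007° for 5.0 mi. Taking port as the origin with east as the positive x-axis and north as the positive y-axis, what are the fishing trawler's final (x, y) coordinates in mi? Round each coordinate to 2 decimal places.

Leg 1 (320°, 34.7 mi): east 34.7 sin 320° = -22.30, north 34.7 cos 320° = 26.58
Leg 2 (007°, 5.0 mi): east 5.0 sin 7° = 0.61, north 5.0 cos 7° = 4.96
Summing: -21.70 mi east, 31.54 mi north → (-21.70, 31.54).

(-21.70, 31.54)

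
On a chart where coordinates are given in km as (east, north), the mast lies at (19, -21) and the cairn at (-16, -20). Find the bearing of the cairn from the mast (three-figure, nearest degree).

272°

Δeast = -16 − 19 = -35.00; Δnorth = -20 − -21 = 1.00.
Bearing = atan2(Δeast, Δnorth) mod 360° = 271.64° ≈ 272°.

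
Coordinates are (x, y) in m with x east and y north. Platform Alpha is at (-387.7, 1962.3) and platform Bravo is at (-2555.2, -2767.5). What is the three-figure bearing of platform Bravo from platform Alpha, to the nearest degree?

Δeast = -2555.2 − -387.7 = -2167.50; Δnorth = -2767.5 − 1962.3 = -4729.80.
Bearing = atan2(Δeast, Δnorth) mod 360° = 204.62° ≈ 205°.

205°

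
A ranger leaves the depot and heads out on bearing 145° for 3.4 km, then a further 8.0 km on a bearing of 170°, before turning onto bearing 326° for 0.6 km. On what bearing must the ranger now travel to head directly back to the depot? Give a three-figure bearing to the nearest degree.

Leg 1 (145°, 3.4 km): east 3.4 sin 145° = 1.95, north 3.4 cos 145° = -2.79
Leg 2 (170°, 8.0 km): east 8.0 sin 170° = 1.39, north 8.0 cos 170° = -7.88
Leg 3 (326°, 0.6 km): east 0.6 sin 326° = -0.34, north 0.6 cos 326° = 0.50
Net displacement: 3.00 east, -10.17 north. Direction back to start is (-3.00, 10.17): bearing = atan2(-3.00, 10.17) mod 360° = 343.54° ≈ 344°.

344°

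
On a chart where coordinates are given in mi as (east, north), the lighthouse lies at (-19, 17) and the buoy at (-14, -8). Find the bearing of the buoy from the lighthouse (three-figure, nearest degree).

Δeast = -14 − -19 = 5.00; Δnorth = -8 − 17 = -25.00.
Bearing = atan2(Δeast, Δnorth) mod 360° = 168.69° ≈ 169°.

169°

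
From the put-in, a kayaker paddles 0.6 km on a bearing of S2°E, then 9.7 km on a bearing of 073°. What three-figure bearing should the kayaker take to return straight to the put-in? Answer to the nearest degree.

256°

Leg 1 (S2°E, 0.6 km): east 0.6 sin 178° = 0.02, north 0.6 cos 178° = -0.60
Leg 2 (073°, 9.7 km): east 9.7 sin 73° = 9.28, north 9.7 cos 73° = 2.84
Net displacement: 9.30 east, 2.24 north. Direction back to start is (-9.30, -2.24): bearing = atan2(-9.30, -2.24) mod 360° = 256.47° ≈ 256°.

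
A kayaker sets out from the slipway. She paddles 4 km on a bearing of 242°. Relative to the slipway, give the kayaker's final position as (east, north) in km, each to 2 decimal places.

Leg 1 (242°, 4 km): east 4 sin 242° = -3.53, north 4 cos 242° = -1.88
Summing: -3.53 km east, -1.88 km north → (-3.53, -1.88).

(-3.53, -1.88)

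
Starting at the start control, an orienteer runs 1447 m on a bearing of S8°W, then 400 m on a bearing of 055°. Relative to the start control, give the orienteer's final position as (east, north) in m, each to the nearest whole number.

(126, -1203)

Leg 1 (S8°W, 1447 m): east 1447 sin 188° = -201.38, north 1447 cos 188° = -1432.92
Leg 2 (055°, 400 m): east 400 sin 55° = 327.66, north 400 cos 55° = 229.43
Summing: 126.28 m east, -1203.49 m north → (126, -1203).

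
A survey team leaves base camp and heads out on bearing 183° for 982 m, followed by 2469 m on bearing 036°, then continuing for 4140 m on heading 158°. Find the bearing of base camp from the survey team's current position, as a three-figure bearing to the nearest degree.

Leg 1 (183°, 982 m): east 982 sin 183° = -51.39, north 982 cos 183° = -980.65
Leg 2 (036°, 2469 m): east 2469 sin 36° = 1451.24, north 2469 cos 36° = 1997.46
Leg 3 (158°, 4140 m): east 4140 sin 158° = 1550.87, north 4140 cos 158° = -3838.54
Net displacement: 2950.72 east, -2821.73 north. Direction back to start is (-2950.72, 2821.73): bearing = atan2(-2950.72, 2821.73) mod 360° = 313.72° ≈ 314°.

314°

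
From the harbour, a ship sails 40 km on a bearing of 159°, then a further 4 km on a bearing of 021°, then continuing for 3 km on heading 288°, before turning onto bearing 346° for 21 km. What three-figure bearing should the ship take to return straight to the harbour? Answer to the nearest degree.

Leg 1 (159°, 40 km): east 40 sin 159° = 14.33, north 40 cos 159° = -37.34
Leg 2 (021°, 4 km): east 4 sin 21° = 1.43, north 4 cos 21° = 3.73
Leg 3 (288°, 3 km): east 3 sin 288° = -2.85, north 3 cos 288° = 0.93
Leg 4 (346°, 21 km): east 21 sin 346° = -5.08, north 21 cos 346° = 20.38
Net displacement: 7.83 east, -12.31 north. Direction back to start is (-7.83, 12.31): bearing = atan2(-7.83, 12.31) mod 360° = 327.52° ≈ 328°.

328°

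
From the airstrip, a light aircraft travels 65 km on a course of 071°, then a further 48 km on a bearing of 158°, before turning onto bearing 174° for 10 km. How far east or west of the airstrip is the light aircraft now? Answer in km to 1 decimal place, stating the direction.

80.5 km east

Leg 1 (071°, 65 km): east 65 sin 71° = 61.46, north 65 cos 71° = 21.16
Leg 2 (158°, 48 km): east 48 sin 158° = 17.98, north 48 cos 158° = -44.50
Leg 3 (174°, 10 km): east 10 sin 174° = 1.05, north 10 cos 174° = -9.95
Net east component: 80.49 km.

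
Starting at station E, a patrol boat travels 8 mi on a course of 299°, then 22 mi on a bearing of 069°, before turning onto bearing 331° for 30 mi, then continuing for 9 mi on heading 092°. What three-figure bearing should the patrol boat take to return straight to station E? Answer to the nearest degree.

Leg 1 (299°, 8 mi): east 8 sin 299° = -7.00, north 8 cos 299° = 3.88
Leg 2 (069°, 22 mi): east 22 sin 69° = 20.54, north 22 cos 69° = 7.88
Leg 3 (331°, 30 mi): east 30 sin 331° = -14.54, north 30 cos 331° = 26.24
Leg 4 (092°, 9 mi): east 9 sin 92° = 8.99, north 9 cos 92° = -0.31
Net displacement: 7.99 east, 37.69 north. Direction back to start is (-7.99, -37.69): bearing = atan2(-7.99, -37.69) mod 360° = 191.97° ≈ 192°.

192°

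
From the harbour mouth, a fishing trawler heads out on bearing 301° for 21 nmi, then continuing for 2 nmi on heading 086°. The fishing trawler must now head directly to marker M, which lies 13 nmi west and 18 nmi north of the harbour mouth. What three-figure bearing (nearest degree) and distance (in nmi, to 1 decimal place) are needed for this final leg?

Leg 1 (301°, 21 nmi): east 21 sin 301° = -18.00, north 21 cos 301° = 10.82
Leg 2 (086°, 2 nmi): east 2 sin 86° = 2.00, north 2 cos 86° = 0.14
Current position: (-16.01, 10.96). Target: (-13, 18). Remaining: Δeast = 3.01, Δnorth = 7.04.
Bearing = atan2(3.01, 7.04) mod 360° = 23.10°; distance = √((3.01)² + (7.04)²) = 7.659 nmi.

023°, 7.7 nmi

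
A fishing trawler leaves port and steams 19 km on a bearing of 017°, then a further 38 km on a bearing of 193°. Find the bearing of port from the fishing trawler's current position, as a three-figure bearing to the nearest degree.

009°

Leg 1 (017°, 19 km): east 19 sin 17° = 5.56, north 19 cos 17° = 18.17
Leg 2 (193°, 38 km): east 38 sin 193° = -8.55, north 38 cos 193° = -37.03
Net displacement: -2.99 east, -18.86 north. Direction back to start is (2.99, 18.86): bearing = atan2(2.99, 18.86) mod 360° = 9.02° ≈ 009°.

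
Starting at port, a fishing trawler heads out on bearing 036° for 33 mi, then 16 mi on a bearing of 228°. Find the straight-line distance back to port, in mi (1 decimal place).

17.7 mi

Leg 1 (036°, 33 mi): east 33 sin 36° = 19.40, north 33 cos 36° = 26.70
Leg 2 (228°, 16 mi): east 16 sin 228° = -11.89, north 16 cos 228° = -10.71
Net: 7.51 east, 15.99 north. Distance = √((7.51)² + (15.99)²) = 17.666 mi.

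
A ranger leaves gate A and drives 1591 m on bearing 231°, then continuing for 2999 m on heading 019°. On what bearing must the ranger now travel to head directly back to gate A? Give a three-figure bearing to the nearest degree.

172°

Leg 1 (231°, 1591 m): east 1591 sin 231° = -1236.44, north 1591 cos 231° = -1001.25
Leg 2 (019°, 2999 m): east 2999 sin 19° = 976.38, north 2999 cos 19° = 2835.61
Net displacement: -260.06 east, 1834.36 north. Direction back to start is (260.06, -1834.36): bearing = atan2(260.06, -1834.36) mod 360° = 171.93° ≈ 172°.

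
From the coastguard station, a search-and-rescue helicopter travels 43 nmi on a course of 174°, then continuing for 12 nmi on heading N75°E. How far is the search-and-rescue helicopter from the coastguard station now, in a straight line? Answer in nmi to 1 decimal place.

Leg 1 (174°, 43 nmi): east 43 sin 174° = 4.49, north 43 cos 174° = -42.76
Leg 2 (N75°E, 12 nmi): east 12 sin 75° = 11.59, north 12 cos 75° = 3.11
Net: 16.09 east, -39.66 north. Distance = √((16.09)² + (-39.66)²) = 42.797 nmi.

42.8 nmi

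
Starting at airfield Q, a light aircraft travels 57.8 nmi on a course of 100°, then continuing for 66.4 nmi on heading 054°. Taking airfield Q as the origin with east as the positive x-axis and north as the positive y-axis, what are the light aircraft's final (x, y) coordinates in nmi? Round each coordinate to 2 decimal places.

(110.64, 28.99)

Leg 1 (100°, 57.8 nmi): east 57.8 sin 100° = 56.92, north 57.8 cos 100° = -10.04
Leg 2 (054°, 66.4 nmi): east 66.4 sin 54° = 53.72, north 66.4 cos 54° = 39.03
Summing: 110.64 nmi east, 28.99 nmi north → (110.64, 28.99).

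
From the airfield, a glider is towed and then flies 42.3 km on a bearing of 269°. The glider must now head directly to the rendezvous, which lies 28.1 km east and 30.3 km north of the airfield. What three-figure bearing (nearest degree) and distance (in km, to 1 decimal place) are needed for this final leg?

Leg 1 (269°, 42.3 km): east 42.3 sin 269° = -42.29, north 42.3 cos 269° = -0.74
Current position: (-42.29, -0.74). Target: (28.1, 30.3). Remaining: Δeast = 70.39, Δnorth = 31.04.
Bearing = atan2(70.39, 31.04) mod 360° = 66.21°; distance = √((70.39)² + (31.04)²) = 76.933 km.

066°, 76.9 km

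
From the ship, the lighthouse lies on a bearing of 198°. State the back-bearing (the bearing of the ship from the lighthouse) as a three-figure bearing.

018°

Back-bearing = 198° − 180° = 018°.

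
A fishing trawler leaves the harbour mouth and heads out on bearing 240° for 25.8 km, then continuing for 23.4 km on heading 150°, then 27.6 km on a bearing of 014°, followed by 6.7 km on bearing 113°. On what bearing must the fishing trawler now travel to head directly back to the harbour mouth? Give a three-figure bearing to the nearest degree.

346°

Leg 1 (240°, 25.8 km): east 25.8 sin 240° = -22.34, north 25.8 cos 240° = -12.90
Leg 2 (150°, 23.4 km): east 23.4 sin 150° = 11.70, north 23.4 cos 150° = -20.26
Leg 3 (014°, 27.6 km): east 27.6 sin 14° = 6.68, north 27.6 cos 14° = 26.78
Leg 4 (113°, 6.7 km): east 6.7 sin 113° = 6.17, north 6.7 cos 113° = -2.62
Net displacement: 2.20 east, -9.00 north. Direction back to start is (-2.20, 9.00): bearing = atan2(-2.20, 9.00) mod 360° = 346.26° ≈ 346°.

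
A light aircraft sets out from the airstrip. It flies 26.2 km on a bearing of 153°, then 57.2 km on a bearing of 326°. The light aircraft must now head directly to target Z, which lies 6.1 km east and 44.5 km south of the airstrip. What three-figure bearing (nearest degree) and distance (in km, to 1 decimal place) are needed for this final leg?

159°, 73.4 km

Leg 1 (153°, 26.2 km): east 26.2 sin 153° = 11.89, north 26.2 cos 153° = -23.34
Leg 2 (326°, 57.2 km): east 57.2 sin 326° = -31.99, north 57.2 cos 326° = 47.42
Current position: (-20.09, 24.08). Target: (6.1, -44.5). Remaining: Δeast = 26.19, Δnorth = -68.58.
Bearing = atan2(26.19, -68.58) mod 360° = 159.10°; distance = √((26.19)² + (-68.58)²) = 73.408 km.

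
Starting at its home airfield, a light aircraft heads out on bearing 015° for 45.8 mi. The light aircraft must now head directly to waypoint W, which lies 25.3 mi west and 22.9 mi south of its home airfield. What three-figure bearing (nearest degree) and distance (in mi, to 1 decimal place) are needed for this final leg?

Leg 1 (015°, 45.8 mi): east 45.8 sin 15° = 11.85, north 45.8 cos 15° = 44.24
Current position: (11.85, 44.24). Target: (-25.3, -22.9). Remaining: Δeast = -37.15, Δnorth = -67.14.
Bearing = atan2(-37.15, -67.14) mod 360° = 208.96°; distance = √((-37.15)² + (-67.14)²) = 76.734 mi.

209°, 76.7 mi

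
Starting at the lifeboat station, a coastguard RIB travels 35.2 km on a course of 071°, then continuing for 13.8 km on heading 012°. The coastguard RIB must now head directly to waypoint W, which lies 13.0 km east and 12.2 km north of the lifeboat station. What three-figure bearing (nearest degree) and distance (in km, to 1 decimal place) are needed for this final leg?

241°, 26.4 km

Leg 1 (071°, 35.2 km): east 35.2 sin 71° = 33.28, north 35.2 cos 71° = 11.46
Leg 2 (012°, 13.8 km): east 13.8 sin 12° = 2.87, north 13.8 cos 12° = 13.50
Current position: (36.15, 24.96). Target: (13.0, 12.2). Remaining: Δeast = -23.15, Δnorth = -12.76.
Bearing = atan2(-23.15, -12.76) mod 360° = 241.14°; distance = √((-23.15)² + (-12.76)²) = 26.434 km.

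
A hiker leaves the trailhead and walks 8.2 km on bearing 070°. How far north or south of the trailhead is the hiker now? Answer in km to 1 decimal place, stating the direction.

Leg 1 (070°, 8.2 km): east 8.2 sin 70° = 7.71, north 8.2 cos 70° = 2.80
Net north component: 2.80 km.

2.8 km north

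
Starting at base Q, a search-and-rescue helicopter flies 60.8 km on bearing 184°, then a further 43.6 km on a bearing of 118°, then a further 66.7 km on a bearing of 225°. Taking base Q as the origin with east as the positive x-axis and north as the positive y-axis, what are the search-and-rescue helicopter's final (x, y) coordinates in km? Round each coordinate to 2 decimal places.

(-12.91, -128.28)

Leg 1 (184°, 60.8 km): east 60.8 sin 184° = -4.24, north 60.8 cos 184° = -60.65
Leg 2 (118°, 43.6 km): east 43.6 sin 118° = 38.50, north 43.6 cos 118° = -20.47
Leg 3 (225°, 66.7 km): east 66.7 sin 225° = -47.16, north 66.7 cos 225° = -47.16
Summing: -12.91 km east, -128.28 km north → (-12.91, -128.28).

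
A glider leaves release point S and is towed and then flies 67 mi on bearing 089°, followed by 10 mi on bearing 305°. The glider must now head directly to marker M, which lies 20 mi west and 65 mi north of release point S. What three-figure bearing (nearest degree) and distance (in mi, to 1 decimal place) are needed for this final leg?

Leg 1 (089°, 67 mi): east 67 sin 89° = 66.99, north 67 cos 89° = 1.17
Leg 2 (305°, 10 mi): east 10 sin 305° = -8.19, north 10 cos 305° = 5.74
Current position: (58.80, 6.91). Target: (-20, 65). Remaining: Δeast = -78.80, Δnorth = 58.09.
Bearing = atan2(-78.80, 58.09) mod 360° = 306.40°; distance = √((-78.80)² + (58.09)²) = 97.899 mi.

306°, 97.9 mi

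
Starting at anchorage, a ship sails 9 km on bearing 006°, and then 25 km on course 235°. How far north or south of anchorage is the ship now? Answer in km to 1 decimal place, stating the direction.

5.4 km south

Leg 1 (006°, 9 km): east 9 sin 6° = 0.94, north 9 cos 6° = 8.95
Leg 2 (235°, 25 km): east 25 sin 235° = -20.48, north 25 cos 235° = -14.34
Net north component: -5.39 km.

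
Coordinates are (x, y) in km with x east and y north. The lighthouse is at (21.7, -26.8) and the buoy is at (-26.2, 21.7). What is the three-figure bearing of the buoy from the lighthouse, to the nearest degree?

315°

Δeast = -26.2 − 21.7 = -47.90; Δnorth = 21.7 − -26.8 = 48.50.
Bearing = atan2(Δeast, Δnorth) mod 360° = 315.36° ≈ 315°.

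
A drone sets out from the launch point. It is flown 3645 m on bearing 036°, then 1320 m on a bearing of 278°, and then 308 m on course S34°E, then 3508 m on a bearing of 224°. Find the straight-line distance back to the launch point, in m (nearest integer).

1472 m

Leg 1 (036°, 3645 m): east 3645 sin 36° = 2142.48, north 3645 cos 36° = 2948.87
Leg 2 (278°, 1320 m): east 1320 sin 278° = -1307.15, north 1320 cos 278° = 183.71
Leg 3 (S34°E, 308 m): east 308 sin 146° = 172.23, north 308 cos 146° = -255.34
Leg 4 (224°, 3508 m): east 3508 sin 224° = -2436.86, north 3508 cos 224° = -2523.44
Net: -1429.31 east, 353.79 north. Distance = √((-1429.31)² + (353.79)²) = 1472.441 m.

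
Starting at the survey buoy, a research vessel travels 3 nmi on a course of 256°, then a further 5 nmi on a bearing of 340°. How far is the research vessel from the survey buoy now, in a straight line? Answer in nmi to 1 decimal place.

Leg 1 (256°, 3 nmi): east 3 sin 256° = -2.91, north 3 cos 256° = -0.73
Leg 2 (340°, 5 nmi): east 5 sin 340° = -1.71, north 5 cos 340° = 4.70
Net: -4.62 east, 3.97 north. Distance = √((-4.62)² + (3.97)²) = 6.094 nmi.

6.1 nmi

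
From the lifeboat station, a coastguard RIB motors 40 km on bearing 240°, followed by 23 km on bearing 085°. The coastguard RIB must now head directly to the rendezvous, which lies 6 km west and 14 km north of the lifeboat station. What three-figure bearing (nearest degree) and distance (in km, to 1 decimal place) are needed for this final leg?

Leg 1 (240°, 40 km): east 40 sin 240° = -34.64, north 40 cos 240° = -20.00
Leg 2 (085°, 23 km): east 23 sin 85° = 22.91, north 23 cos 85° = 2.00
Current position: (-11.73, -18.00). Target: (-6, 14). Remaining: Δeast = 5.73, Δnorth = 32.00.
Bearing = atan2(5.73, 32.00) mod 360° = 10.15°; distance = √((5.73)² + (32.00)²) = 32.504 km.

010°, 32.5 km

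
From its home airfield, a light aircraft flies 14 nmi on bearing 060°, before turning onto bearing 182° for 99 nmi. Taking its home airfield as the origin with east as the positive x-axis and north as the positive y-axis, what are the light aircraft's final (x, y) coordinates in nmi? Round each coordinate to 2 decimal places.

(8.67, -91.94)

Leg 1 (060°, 14 nmi): east 14 sin 60° = 12.12, north 14 cos 60° = 7.00
Leg 2 (182°, 99 nmi): east 99 sin 182° = -3.46, north 99 cos 182° = -98.94
Summing: 8.67 nmi east, -91.94 nmi north → (8.67, -91.94).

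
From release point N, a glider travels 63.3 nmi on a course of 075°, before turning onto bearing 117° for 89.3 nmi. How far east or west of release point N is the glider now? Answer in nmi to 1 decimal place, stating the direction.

Leg 1 (075°, 63.3 nmi): east 63.3 sin 75° = 61.14, north 63.3 cos 75° = 16.38
Leg 2 (117°, 89.3 nmi): east 89.3 sin 117° = 79.57, north 89.3 cos 117° = -40.54
Net east component: 140.71 nmi.

140.7 nmi east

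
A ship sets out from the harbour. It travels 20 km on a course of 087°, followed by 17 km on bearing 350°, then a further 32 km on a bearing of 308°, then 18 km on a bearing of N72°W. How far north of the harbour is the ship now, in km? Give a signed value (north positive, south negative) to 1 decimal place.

43.1 km

Leg 1 (087°, 20 km): east 20 sin 87° = 19.97, north 20 cos 87° = 1.05
Leg 2 (350°, 17 km): east 17 sin 350° = -2.95, north 17 cos 350° = 16.74
Leg 3 (308°, 32 km): east 32 sin 308° = -25.22, north 32 cos 308° = 19.70
Leg 4 (N72°W, 18 km): east 18 sin 288° = -17.12, north 18 cos 288° = 5.56
Net north component: 43.05 km.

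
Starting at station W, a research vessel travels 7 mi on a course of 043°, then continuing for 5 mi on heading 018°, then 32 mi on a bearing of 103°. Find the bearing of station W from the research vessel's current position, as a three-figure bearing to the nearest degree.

Leg 1 (043°, 7 mi): east 7 sin 43° = 4.77, north 7 cos 43° = 5.12
Leg 2 (018°, 5 mi): east 5 sin 18° = 1.55, north 5 cos 18° = 4.76
Leg 3 (103°, 32 mi): east 32 sin 103° = 31.18, north 32 cos 103° = -7.20
Net displacement: 37.50 east, 2.68 north. Direction back to start is (-37.50, -2.68): bearing = atan2(-37.50, -2.68) mod 360° = 265.92° ≈ 266°.

266°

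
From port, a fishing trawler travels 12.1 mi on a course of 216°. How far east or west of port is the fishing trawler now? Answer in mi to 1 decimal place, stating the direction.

Leg 1 (216°, 12.1 mi): east 12.1 sin 216° = -7.11, north 12.1 cos 216° = -9.79
Net east component: -7.11 mi.

7.1 mi west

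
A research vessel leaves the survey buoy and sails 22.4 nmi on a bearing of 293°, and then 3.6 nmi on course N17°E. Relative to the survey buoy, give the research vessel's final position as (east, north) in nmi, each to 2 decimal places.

Leg 1 (293°, 22.4 nmi): east 22.4 sin 293° = -20.62, north 22.4 cos 293° = 8.75
Leg 2 (N17°E, 3.6 nmi): east 3.6 sin 17° = 1.05, north 3.6 cos 17° = 3.44
Summing: -19.57 nmi east, 12.20 nmi north → (-19.57, 12.20).

(-19.57, 12.20)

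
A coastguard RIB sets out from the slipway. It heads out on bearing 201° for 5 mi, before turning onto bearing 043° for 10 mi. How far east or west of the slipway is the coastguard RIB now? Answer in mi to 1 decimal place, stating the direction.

5.0 mi east

Leg 1 (201°, 5 mi): east 5 sin 201° = -1.79, north 5 cos 201° = -4.67
Leg 2 (043°, 10 mi): east 10 sin 43° = 6.82, north 10 cos 43° = 7.31
Net east component: 5.03 mi.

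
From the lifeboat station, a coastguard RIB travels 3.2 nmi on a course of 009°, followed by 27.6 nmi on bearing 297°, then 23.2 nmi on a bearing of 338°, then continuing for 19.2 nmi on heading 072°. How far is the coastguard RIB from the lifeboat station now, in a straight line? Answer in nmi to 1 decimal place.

Leg 1 (009°, 3.2 nmi): east 3.2 sin 9° = 0.50, north 3.2 cos 9° = 3.16
Leg 2 (297°, 27.6 nmi): east 27.6 sin 297° = -24.59, north 27.6 cos 297° = 12.53
Leg 3 (338°, 23.2 nmi): east 23.2 sin 338° = -8.69, north 23.2 cos 338° = 21.51
Leg 4 (072°, 19.2 nmi): east 19.2 sin 72° = 18.26, north 19.2 cos 72° = 5.93
Net: -14.52 east, 43.13 north. Distance = √((-14.52)² + (43.13)²) = 45.513 nmi.

45.5 nmi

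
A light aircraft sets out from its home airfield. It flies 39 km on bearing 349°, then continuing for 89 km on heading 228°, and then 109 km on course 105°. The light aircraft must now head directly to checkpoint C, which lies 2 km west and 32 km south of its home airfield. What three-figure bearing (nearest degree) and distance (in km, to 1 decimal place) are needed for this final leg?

297°, 38.0 km

Leg 1 (349°, 39 km): east 39 sin 349° = -7.44, north 39 cos 349° = 38.28
Leg 2 (228°, 89 km): east 89 sin 228° = -66.14, north 89 cos 228° = -59.55
Leg 3 (105°, 109 km): east 109 sin 105° = 105.29, north 109 cos 105° = -28.21
Current position: (31.70, -49.48). Target: (-2, -32). Remaining: Δeast = -33.70, Δnorth = 17.48.
Bearing = atan2(-33.70, 17.48) mod 360° = 297.41°; distance = √((-33.70)² + (17.48)²) = 37.968 km.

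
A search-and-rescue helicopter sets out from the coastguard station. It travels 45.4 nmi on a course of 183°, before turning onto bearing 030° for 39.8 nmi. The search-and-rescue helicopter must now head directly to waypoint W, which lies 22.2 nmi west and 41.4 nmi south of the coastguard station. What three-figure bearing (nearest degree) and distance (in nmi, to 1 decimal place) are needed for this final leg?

Leg 1 (183°, 45.4 nmi): east 45.4 sin 183° = -2.38, north 45.4 cos 183° = -45.34
Leg 2 (030°, 39.8 nmi): east 39.8 sin 30° = 19.90, north 39.8 cos 30° = 34.47
Current position: (17.52, -10.87). Target: (-22.2, -41.4). Remaining: Δeast = -39.72, Δnorth = -30.53.
Bearing = atan2(-39.72, -30.53) mod 360° = 232.46°; distance = √((-39.72)² + (-30.53)²) = 50.101 nmi.

232°, 50.1 nmi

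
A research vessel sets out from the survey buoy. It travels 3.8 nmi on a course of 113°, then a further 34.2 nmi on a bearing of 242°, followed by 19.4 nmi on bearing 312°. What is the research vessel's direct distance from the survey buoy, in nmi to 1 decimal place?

Leg 1 (113°, 3.8 nmi): east 3.8 sin 113° = 3.50, north 3.8 cos 113° = -1.48
Leg 2 (242°, 34.2 nmi): east 34.2 sin 242° = -30.20, north 34.2 cos 242° = -16.06
Leg 3 (312°, 19.4 nmi): east 19.4 sin 312° = -14.42, north 19.4 cos 312° = 12.98
Net: -41.12 east, -4.56 north. Distance = √((-41.12)² + (-4.56)²) = 41.368 nmi.

41.4 nmi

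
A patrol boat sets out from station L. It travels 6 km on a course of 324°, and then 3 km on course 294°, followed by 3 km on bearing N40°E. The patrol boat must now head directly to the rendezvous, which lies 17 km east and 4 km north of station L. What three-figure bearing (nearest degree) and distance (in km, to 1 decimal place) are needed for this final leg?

Leg 1 (324°, 6 km): east 6 sin 324° = -3.53, north 6 cos 324° = 4.85
Leg 2 (294°, 3 km): east 3 sin 294° = -2.74, north 3 cos 294° = 1.22
Leg 3 (N40°E, 3 km): east 3 sin 40° = 1.93, north 3 cos 40° = 2.30
Current position: (-4.34, 8.37). Target: (17, 4). Remaining: Δeast = 21.34, Δnorth = -4.37.
Bearing = atan2(21.34, -4.37) mod 360° = 101.58°; distance = √((21.34)² + (-4.37)²) = 21.782 km.

102°, 21.8 km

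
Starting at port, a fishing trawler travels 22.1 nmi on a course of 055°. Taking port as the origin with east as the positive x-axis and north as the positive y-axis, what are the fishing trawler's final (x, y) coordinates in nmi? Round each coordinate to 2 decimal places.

Leg 1 (055°, 22.1 nmi): east 22.1 sin 55° = 18.10, north 22.1 cos 55° = 12.68
Summing: 18.10 nmi east, 12.68 nmi north → (18.10, 12.68).

(18.10, 12.68)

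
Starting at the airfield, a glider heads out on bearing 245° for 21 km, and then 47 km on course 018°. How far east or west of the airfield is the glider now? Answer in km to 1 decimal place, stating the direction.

Leg 1 (245°, 21 km): east 21 sin 245° = -19.03, north 21 cos 245° = -8.87
Leg 2 (018°, 47 km): east 47 sin 18° = 14.52, north 47 cos 18° = 44.70
Net east component: -4.51 km.

4.5 km west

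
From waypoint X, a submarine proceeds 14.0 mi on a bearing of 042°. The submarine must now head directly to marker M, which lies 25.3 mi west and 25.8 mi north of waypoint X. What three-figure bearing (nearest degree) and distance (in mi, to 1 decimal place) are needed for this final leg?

Leg 1 (042°, 14.0 mi): east 14.0 sin 42° = 9.37, north 14.0 cos 42° = 10.40
Current position: (9.37, 10.40). Target: (-25.3, 25.8). Remaining: Δeast = -34.67, Δnorth = 15.40.
Bearing = atan2(-34.67, 15.40) mod 360° = 293.95°; distance = √((-34.67)² + (15.40)²) = 37.933 mi.

294°, 37.9 mi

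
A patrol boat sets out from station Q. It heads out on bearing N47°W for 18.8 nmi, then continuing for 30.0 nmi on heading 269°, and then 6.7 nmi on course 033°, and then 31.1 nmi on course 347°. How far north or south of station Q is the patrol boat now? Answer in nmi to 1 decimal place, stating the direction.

48.2 nmi north

Leg 1 (N47°W, 18.8 nmi): east 18.8 sin 313° = -13.75, north 18.8 cos 313° = 12.82
Leg 2 (269°, 30.0 nmi): east 30.0 sin 269° = -30.00, north 30.0 cos 269° = -0.52
Leg 3 (033°, 6.7 nmi): east 6.7 sin 33° = 3.65, north 6.7 cos 33° = 5.62
Leg 4 (347°, 31.1 nmi): east 31.1 sin 347° = -7.00, north 31.1 cos 347° = 30.30
Net north component: 48.22 nmi.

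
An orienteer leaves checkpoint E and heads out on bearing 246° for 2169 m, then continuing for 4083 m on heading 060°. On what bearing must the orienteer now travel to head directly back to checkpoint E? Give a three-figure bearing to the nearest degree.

233°

Leg 1 (246°, 2169 m): east 2169 sin 246° = -1981.48, north 2169 cos 246° = -882.21
Leg 2 (060°, 4083 m): east 4083 sin 60° = 3535.98, north 4083 cos 60° = 2041.50
Net displacement: 1554.50 east, 1159.29 north. Direction back to start is (-1554.50, -1159.29): bearing = atan2(-1554.50, -1159.29) mod 360° = 233.29° ≈ 233°.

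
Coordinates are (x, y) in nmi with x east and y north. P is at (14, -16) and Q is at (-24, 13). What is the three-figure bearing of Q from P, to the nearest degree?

Δeast = -24 − 14 = -38.00; Δnorth = 13 − -16 = 29.00.
Bearing = atan2(Δeast, Δnorth) mod 360° = 307.35° ≈ 307°.

307°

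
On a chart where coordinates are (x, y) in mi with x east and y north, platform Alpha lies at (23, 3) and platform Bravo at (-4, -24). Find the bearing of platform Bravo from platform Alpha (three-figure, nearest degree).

Δeast = -4 − 23 = -27.00; Δnorth = -24 − 3 = -27.00.
Bearing = atan2(Δeast, Δnorth) mod 360° = 225.00° ≈ 225°.

225°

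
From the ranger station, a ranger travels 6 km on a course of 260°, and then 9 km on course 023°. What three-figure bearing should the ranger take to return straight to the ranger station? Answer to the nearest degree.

162°

Leg 1 (260°, 6 km): east 6 sin 260° = -5.91, north 6 cos 260° = -1.04
Leg 2 (023°, 9 km): east 9 sin 23° = 3.52, north 9 cos 23° = 8.28
Net displacement: -2.39 east, 7.24 north. Direction back to start is (2.39, -7.24): bearing = atan2(2.39, -7.24) mod 360° = 161.72° ≈ 162°.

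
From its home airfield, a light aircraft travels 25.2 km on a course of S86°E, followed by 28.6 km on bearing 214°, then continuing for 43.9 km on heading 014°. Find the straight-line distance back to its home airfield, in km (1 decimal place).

Leg 1 (S86°E, 25.2 km): east 25.2 sin 94° = 25.14, north 25.2 cos 94° = -1.76
Leg 2 (214°, 28.6 km): east 28.6 sin 214° = -15.99, north 28.6 cos 214° = -23.71
Leg 3 (014°, 43.9 km): east 43.9 sin 14° = 10.62, north 43.9 cos 14° = 42.60
Net: 19.77 east, 17.13 north. Distance = √((19.77)² + (17.13)²) = 26.154 km.

26.2 km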